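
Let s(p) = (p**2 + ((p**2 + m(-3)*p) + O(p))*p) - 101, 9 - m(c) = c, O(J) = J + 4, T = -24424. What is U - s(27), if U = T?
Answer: -54320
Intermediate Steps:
O(J) = 4 + J
m(c) = 9 - c
U = -24424
s(p) = -101 + p**2 + p*(4 + p**2 + 13*p) (s(p) = (p**2 + ((p**2 + (9 - 1*(-3))*p) + (4 + p))*p) - 101 = (p**2 + ((p**2 + (9 + 3)*p) + (4 + p))*p) - 101 = (p**2 + ((p**2 + 12*p) + (4 + p))*p) - 101 = (p**2 + (4 + p**2 + 13*p)*p) - 101 = (p**2 + p*(4 + p**2 + 13*p)) - 101 = -101 + p**2 + p*(4 + p**2 + 13*p))
U - s(27) = -24424 - (-101 + 27**3 + 4*27 + 14*27**2) = -24424 - (-101 + 19683 + 108 + 14*729) = -24424 - (-101 + 19683 + 108 + 10206) = -24424 - 1*29896 = -24424 - 29896 = -54320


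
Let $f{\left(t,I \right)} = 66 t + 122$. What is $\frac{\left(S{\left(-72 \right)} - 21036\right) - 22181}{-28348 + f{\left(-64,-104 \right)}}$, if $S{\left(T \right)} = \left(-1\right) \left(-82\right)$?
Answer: $\frac{8627}{6490} \approx 1.3293$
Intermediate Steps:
$S{\left(T \right)} = 82$
$f{\left(t,I \right)} = 122 + 66 t$
$\frac{\left(S{\left(-72 \right)} - 21036\right) - 22181}{-28348 + f{\left(-64,-104 \right)}} = \frac{\left(82 - 21036\right) - 22181}{-28348 + \left(122 + 66 \left(-64\right)\right)} = \frac{\left(82 - 21036\right) - 22181}{-28348 + \left(122 - 4224\right)} = \frac{-20954 - 22181}{-28348 - 4102} = - \frac{43135}{-32450} = \left(-43135\right) \left(- \frac{1}{32450}\right) = \frac{8627}{6490}$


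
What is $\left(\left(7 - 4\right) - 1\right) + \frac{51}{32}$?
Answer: $\frac{115}{32} \approx 3.5938$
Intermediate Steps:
$\left(\left(7 - 4\right) - 1\right) + \frac{51}{32} = \left(3 - 1\right) + 51 \cdot \frac{1}{32} = 2 + \frac{51}{32} = \frac{115}{32}$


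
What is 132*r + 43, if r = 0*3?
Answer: 43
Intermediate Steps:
r = 0
132*r + 43 = 132*0 + 43 = 0 + 43 = 43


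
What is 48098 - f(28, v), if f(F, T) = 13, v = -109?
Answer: 48085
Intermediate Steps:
48098 - f(28, v) = 48098 - 1*13 = 48098 - 13 = 48085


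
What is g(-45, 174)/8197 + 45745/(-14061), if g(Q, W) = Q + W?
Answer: -373157896/115258017 ≈ -3.2376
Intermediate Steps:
g(-45, 174)/8197 + 45745/(-14061) = (-45 + 174)/8197 + 45745/(-14061) = 129*(1/8197) + 45745*(-1/14061) = 129/8197 - 45745/14061 = -373157896/115258017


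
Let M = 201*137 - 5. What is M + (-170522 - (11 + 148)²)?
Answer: -168271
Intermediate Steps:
M = 27532 (M = 27537 - 5 = 27532)
M + (-170522 - (11 + 148)²) = 27532 + (-170522 - (11 + 148)²) = 27532 + (-170522 - 1*159²) = 27532 + (-170522 - 1*25281) = 27532 + (-170522 - 25281) = 27532 - 195803 = -168271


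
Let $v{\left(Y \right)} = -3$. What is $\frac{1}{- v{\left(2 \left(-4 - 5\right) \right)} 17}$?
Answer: $\frac{1}{51} \approx 0.019608$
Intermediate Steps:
$\frac{1}{- v{\left(2 \left(-4 - 5\right) \right)} 17} = \frac{1}{\left(-1\right) \left(-3\right) 17} = \frac{1}{3 \cdot 17} = \frac{1}{51}$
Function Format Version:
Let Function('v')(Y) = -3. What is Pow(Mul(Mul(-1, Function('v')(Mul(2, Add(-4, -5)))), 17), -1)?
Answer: Rational(1, 51) ≈ 0.019608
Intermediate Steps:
Pow(Mul(Mul(-1, Function('v')(Mul(2, Add(-4, -5)))), 17), -1) = Pow(Mul(Mul(-1, -3), 17), -1) = Pow(Mul(3, 17), -1) = Pow(51, -1) = Rational(1, 51)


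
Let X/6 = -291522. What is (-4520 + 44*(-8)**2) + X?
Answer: -1750836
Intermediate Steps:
X = -1749132 (X = 6*(-291522) = -1749132)
(-4520 + 44*(-8)**2) + X = (-4520 + 44*(-8)**2) - 1749132 = (-4520 + 44*64) - 1749132 = (-4520 + 2816) - 1749132 = -1704 - 1749132 = -1750836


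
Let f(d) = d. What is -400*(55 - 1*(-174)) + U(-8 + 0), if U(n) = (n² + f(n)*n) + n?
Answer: -91480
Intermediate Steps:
U(n) = n + 2*n² (U(n) = (n² + n*n) + n = (n² + n²) + n = 2*n² + n = n + 2*n²)
-400*(55 - 1*(-174)) + U(-8 + 0) = -400*(55 - 1*(-174)) + (-8 + 0)*(1 + 2*(-8 + 0)) = -400*(55 + 174) - 8*(1 + 2*(-8)) = -400*229 - 8*(1 - 16) = -91600 - 8*(-15) = -91600 + 120 = -91480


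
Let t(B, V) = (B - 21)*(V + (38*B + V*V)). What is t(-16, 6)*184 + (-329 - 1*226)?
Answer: 3852773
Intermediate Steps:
t(B, V) = (-21 + B)*(V + V**2 + 38*B) (t(B, V) = (-21 + B)*(V + (38*B + V**2)) = (-21 + B)*(V + (V**2 + 38*B)) = (-21 + B)*(V + V**2 + 38*B))
t(-16, 6)*184 + (-329 - 1*226) = (-798*(-16) - 21*6 - 21*6**2 + 38*(-16)**2 - 16*6 - 16*6**2)*184 + (-329 - 1*226) = (12768 - 126 - 21*36 + 38*256 - 96 - 16*36)*184 + (-329 - 226) = (12768 - 126 - 756 + 9728 - 96 - 576)*184 - 555 = 20942*184 - 555 = 3853328 - 555 = 3852773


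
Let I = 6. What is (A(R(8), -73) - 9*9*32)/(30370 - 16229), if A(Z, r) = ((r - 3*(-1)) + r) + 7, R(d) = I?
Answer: -2728/14141 ≈ -0.19291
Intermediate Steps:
R(d) = 6
A(Z, r) = 10 + 2*r (A(Z, r) = ((r + 3) + r) + 7 = ((3 + r) + r) + 7 = (3 + 2*r) + 7 = 10 + 2*r)
(A(R(8), -73) - 9*9*32)/(30370 - 16229) = ((10 + 2*(-73)) - 9*9*32)/(30370 - 16229) = ((10 - 146) - 81*32)/14141 = (-136 - 2592)*(1/14141) = -2728*1/14141 = -2728/14141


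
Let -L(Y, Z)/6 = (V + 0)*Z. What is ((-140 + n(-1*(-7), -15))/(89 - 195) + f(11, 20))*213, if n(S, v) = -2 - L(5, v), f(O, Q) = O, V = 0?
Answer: 139302/53 ≈ 2628.3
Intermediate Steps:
L(Y, Z) = 0 (L(Y, Z) = -6*(0 + 0)*Z = -0*Z = -6*0 = 0)
n(S, v) = -2 (n(S, v) = -2 - 1*0 = -2 + 0 = -2)
((-140 + n(-1*(-7), -15))/(89 - 195) + f(11, 20))*213 = ((-140 - 2)/(89 - 195) + 11)*213 = (-142/(-106) + 11)*213 = (-142*(-1/106) + 11)*213 = (71/53 + 11)*213 = (654/53)*213 = 139302/53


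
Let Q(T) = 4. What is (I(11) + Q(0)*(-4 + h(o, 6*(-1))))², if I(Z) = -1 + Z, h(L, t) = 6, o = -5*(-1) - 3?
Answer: 324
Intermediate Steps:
o = 2 (o = 5 - 3 = 2)
(I(11) + Q(0)*(-4 + h(o, 6*(-1))))² = ((-1 + 11) + 4*(-4 + 6))² = (10 + 4*2)² = (10 + 8)² = 18² = 324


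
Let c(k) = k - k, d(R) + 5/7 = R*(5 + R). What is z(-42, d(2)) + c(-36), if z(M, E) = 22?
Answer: 22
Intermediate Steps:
d(R) = -5/7 + R*(5 + R)
c(k) = 0
z(-42, d(2)) + c(-36) = 22 + 0 = 22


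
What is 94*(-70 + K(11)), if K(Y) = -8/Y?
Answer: -73132/11 ≈ -6648.4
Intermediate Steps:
94*(-70 + K(11)) = 94*(-70 - 8/11) = 94*(-778/11) = -73132/11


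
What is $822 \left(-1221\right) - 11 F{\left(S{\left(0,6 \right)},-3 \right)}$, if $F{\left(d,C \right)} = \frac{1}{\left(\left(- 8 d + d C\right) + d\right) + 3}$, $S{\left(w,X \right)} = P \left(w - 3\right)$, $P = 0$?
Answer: $- \frac{3010997}{3} \approx -1.0037 \cdot 10^{6}$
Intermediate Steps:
$S{\left(w,X \right)} = 0$ ($S{\left(w,X \right)} = 0 \left(w - 3\right) = 0 \left(-3 + w\right) = 0$)
$F{\left(d,C \right)} = \frac{1}{3 - 7 d + C d}$ ($F{\left(d,C \right)} = \frac{1}{\left(\left(- 8 d + C d\right) + d\right) + 3} = \frac{1}{\left(- 7 d + C d\right) + 3} = \frac{1}{3 - 7 d + C d}$)
$822 \left(-1221\right) - 11 F{\left(S{\left(0,6 \right)},-3 \right)} = 822 \left(-1221\right) - \frac{11}{3 - 0 - 0} = -1003662 - \frac{11}{3 + 0 + 0} = -1003662 - \frac{11}{3} = - \frac{3010997}{3}$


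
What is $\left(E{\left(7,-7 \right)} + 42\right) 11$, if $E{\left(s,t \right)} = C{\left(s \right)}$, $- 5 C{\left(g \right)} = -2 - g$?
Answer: $\frac{2409}{5} \approx 481.8$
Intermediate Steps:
$C{\left(g \right)} = \frac{2}{5} + \frac{g}{5}$ ($C{\left(g \right)} = - \frac{-2 - g}{5} = \frac{2}{5} + \frac{g}{5}$)
$E{\left(s,t \right)} = \frac{2}{5} + \frac{s}{5}$
$\left(E{\left(7,-7 \right)} + 42\right) 11 = \left(\left(\frac{2}{5} + \frac{1}{5} \cdot 7\right) + 42\right) 11 = \left(\left(\frac{2}{5} + \frac{7}{5}\right) + 42\right) 11 = \left(\frac{9}{5} + 42\right) 11 = \frac{219}{5} \cdot 11 = \frac{2409}{5}$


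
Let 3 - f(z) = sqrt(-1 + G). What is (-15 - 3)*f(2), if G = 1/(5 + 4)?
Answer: -54 + 12*I*sqrt(2) ≈ -54.0 + 16.971*I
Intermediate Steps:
G = 1/9 ≈ 0.11111
f(z) = 3 - 2*I*sqrt(2)/3 (f(z) = 3 - sqrt(-1 + 1/9) = 3 - sqrt(-8/9) = 3 - 2*I*sqrt(2)/3)
(-15 - 3)*f(2) = (-15 - 3)*(3 - 2*I*sqrt(2)/3) = -18*(3 - 2*I*sqrt(2)/3) = -54 + 12*I*sqrt(2)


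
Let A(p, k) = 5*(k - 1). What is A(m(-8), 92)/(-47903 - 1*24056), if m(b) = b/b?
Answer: -455/71959 ≈ -0.0063230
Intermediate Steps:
m(b) = 1
A(p, k) = -5 + 5*k (A(p, k) = 5*(-1 + k) = -5 + 5*k)
A(m(-8), 92)/(-47903 - 1*24056) = (-5 + 5*92)/(-47903 - 1*24056) = (-5 + 460)/(-47903 - 24056) = 455/(-71959) = 455*(-1/71959) = -455/71959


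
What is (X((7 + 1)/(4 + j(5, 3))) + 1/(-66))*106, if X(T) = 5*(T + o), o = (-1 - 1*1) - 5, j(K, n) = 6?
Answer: -108491/33 ≈ -3287.6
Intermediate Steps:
o = -7 (o = (-1 - 1) - 5 = -2 - 5 = -7)
X(T) = -35 + 5*T (X(T) = 5*(T - 7) = 5*(-7 + T) = -35 + 5*T)
(X((7 + 1)/(4 + j(5, 3))) + 1/(-66))*106 = ((-35 + 5*((7 + 1)/(4 + 6))) + 1/(-66))*106 = ((-35 + 5*(8/10)) - 1/66)*106 = ((-35 + 5*(8*(1/10))) - 1/66)*106 = ((-35 + 5*(4/5)) - 1/66)*106 = ((-35 + 4) - 1/66)*106 = (-31 - 1/66)*106 = -2047/66*106 = -108491/33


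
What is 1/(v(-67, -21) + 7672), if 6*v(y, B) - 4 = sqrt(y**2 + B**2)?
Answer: 2708/20777533 - sqrt(4930)/353218061 ≈ 0.00013013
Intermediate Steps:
v(y, B) = 2/3 + sqrt(B**2 + y**2)/6 (v(y, B) = 2/3 + sqrt(y**2 + B**2)/6 = 2/3 + sqrt(B**2 + y**2)/6)
1/(v(-67, -21) + 7672) = 1/((2/3 + sqrt((-21)**2 + (-67)**2)/6) + 7672) = 1/((2/3 + sqrt(441 + 4489)/6) + 7672) = 1/((2/3 + sqrt(4930)/6) + 7672) = 1/(23018/3 + sqrt(4930)/6)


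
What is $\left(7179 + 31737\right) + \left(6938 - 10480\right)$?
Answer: $35374$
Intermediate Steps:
$\left(7179 + 31737\right) + \left(6938 - 10480\right) = 38916 + \left(6938 - 10480\right) = 38916 - 3542 = 35374$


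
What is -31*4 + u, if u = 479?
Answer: 355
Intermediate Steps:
-31*4 + u = -31*4 + 479 = -124 + 479 = 355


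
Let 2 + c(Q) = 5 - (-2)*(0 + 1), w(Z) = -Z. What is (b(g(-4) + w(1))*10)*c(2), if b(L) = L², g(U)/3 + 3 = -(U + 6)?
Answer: 12800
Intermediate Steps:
g(U) = -27 - 3*U (g(U) = -9 + 3*(-(U + 6)) = -9 + 3*(-(6 + U)) = -9 + 3*(-6 - U) = -9 + (-18 - 3*U) = -27 - 3*U)
c(Q) = 5 (c(Q) = -2 + (5 - (-2)*(0 + 1)) = -2 + (5 - (-2)) = -2 + (5 - 1*(-2)) = -2 + (5 + 2) = -2 + 7 = 5)
(b(g(-4) + w(1))*10)*c(2) = (((-27 - 3*(-4)) - 1*1)²*10)*5 = (((-27 + 12) - 1)²*10)*5 = ((-15 - 1)²*10)*5 = ((-16)²*10)*5 = (256*10)*5 = 2560*5 = 12800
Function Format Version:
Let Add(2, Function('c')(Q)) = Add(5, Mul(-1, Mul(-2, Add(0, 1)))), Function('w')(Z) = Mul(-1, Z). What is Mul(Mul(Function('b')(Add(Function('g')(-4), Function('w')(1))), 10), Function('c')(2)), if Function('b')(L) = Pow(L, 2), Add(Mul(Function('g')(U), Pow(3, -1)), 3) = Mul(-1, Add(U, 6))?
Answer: 12800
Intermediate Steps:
Function('g')(U) = Add(-27, Mul(-3, U)) (Function('g')(U) = Add(-9, Mul(3, Mul(-1, Add(U, 6)))) = Add(-9, Mul(3, Mul(-1, Add(6, U)))) = Add(-9, Mul(3, Add(-6, Mul(-1, U)))) = Add(-9, Add(-18, Mul(-3, U))) = Add(-27, Mul(-3, U)))
Function('c')(Q) = 5 (Function('c')(Q) = Add(-2, Add(5, Mul(-1, Mul(-2, Add(0, 1))))) = Add(-2, Add(5, Mul(-1, Mul(-2, 1)))) = Add(-2, Add(5, Mul(-1, -2))) = Add(-2, Add(5, 2)) = Add(-2, 7) = 5)
Mul(Mul(Function('b')(Add(Function('g')(-4), Function('w')(1))), 10), Function('c')(2)) = Mul(Mul(Pow(Add(Add(-27, Mul(-3, -4)), Mul(-1, 1)), 2), 10), 5) = Mul(Mul(Pow(Add(Add(-27, 12), -1), 2), 10), 5) = Mul(Mul(Pow(Add(-15, -1), 2), 10), 5) = Mul(Mul(Pow(-16, 2), 10), 5) = Mul(Mul(256, 10), 5) = Mul(2560, 5) = 12800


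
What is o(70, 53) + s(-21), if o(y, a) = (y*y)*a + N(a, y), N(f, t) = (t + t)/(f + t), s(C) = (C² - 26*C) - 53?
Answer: 32058122/123 ≈ 2.6064e+5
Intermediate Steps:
s(C) = -53 + C² - 26*C
N(f, t) = 2*t/(f + t) (N(f, t) = (2*t)/(f + t) = 2*t/(f + t))
o(y, a) = a*y² + 2*y/(a + y) (o(y, a) = (y*y)*a + 2*y/(a + y) = y²*a + 2*y/(a + y) = a*y² + 2*y/(a + y))
o(70, 53) + s(-21) = 70*(2 + 53*70*(53 + 70))/(53 + 70) + (-53 + (-21)² - 26*(-21)) = 70*(2 + 53*70*123)/123 + (-53 + 441 + 546) = 70*(1/123)*(2 + 456330) + 934 = 70*(1/123)*456332 + 934 = 31943240/123 + 934 = 32058122/123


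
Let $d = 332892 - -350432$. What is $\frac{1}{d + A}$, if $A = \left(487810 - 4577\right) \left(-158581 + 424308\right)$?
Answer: $\frac{1}{128408738715} \approx 7.7876 \cdot 10^{-12}$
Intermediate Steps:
$A = 128408055391$ ($A = 483233 \cdot 265727 = 128408055391$)
$d = 683324$ ($d = 332892 + 350432 = 683324$)
$\frac{1}{d + A} = \frac{1}{683324 + 128408055391} = \frac{1}{128408738715}$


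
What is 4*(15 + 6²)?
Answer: 204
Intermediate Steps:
4*(15 + 6²) = 4*(15 + 36) = 4*51 = 204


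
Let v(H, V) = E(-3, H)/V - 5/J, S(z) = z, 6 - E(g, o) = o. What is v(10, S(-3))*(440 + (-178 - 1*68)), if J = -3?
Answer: 582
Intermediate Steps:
E(g, o) = 6 - o
v(H, V) = 5/3 + (6 - H)/V (v(H, V) = (6 - H)/V - 5/(-3) = (6 - H)/V - 5*(-⅓) = (6 - H)/V + 5/3 = 5/3 + (6 - H)/V)
v(10, S(-3))*(440 + (-178 - 1*68)) = ((6 - 1*10 + (5/3)*(-3))/(-3))*(440 + (-178 - 1*68)) = (-(6 - 10 - 5)/3)*(440 + (-178 - 68)) = (-⅓*(-9))*(440 - 246) = 3*194 = 582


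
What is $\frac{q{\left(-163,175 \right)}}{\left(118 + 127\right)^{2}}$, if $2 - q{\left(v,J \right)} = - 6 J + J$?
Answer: $\frac{877}{60025} \approx 0.014611$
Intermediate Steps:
$q{\left(v,J \right)} = 2 + 5 J$ ($q{\left(v,J \right)} = 2 - \left(- 6 J + J\right) = 2 - - 5 J = 2 + 5 J$)
$\frac{q{\left(-163,175 \right)}}{\left(118 + 127\right)^{2}} = \frac{2 + 5 \cdot 175}{\left(118 + 127\right)^{2}} = \frac{2 + 875}{245^{2}} = \frac{877}{60025}$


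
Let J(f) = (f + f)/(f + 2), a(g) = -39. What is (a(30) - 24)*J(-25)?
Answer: -3150/23 ≈ -136.96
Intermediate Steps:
J(f) = 2*f/(2 + f) (J(f) = (2*f)/(2 + f) = 2*f/(2 + f))
(a(30) - 24)*J(-25) = (-39 - 24)*(2*(-25)/(2 - 25)) = -126*(-25)/(-23) = -126*(-25)*(-1)/23 = -63*50/23 = -3150/23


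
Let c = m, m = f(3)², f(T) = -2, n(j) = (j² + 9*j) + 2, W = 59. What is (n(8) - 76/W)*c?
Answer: 32264/59 ≈ 546.85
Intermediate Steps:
n(j) = 2 + j² + 9*j
m = 4 (m = (-2)² = 4)
c = 4
(n(8) - 76/W)*c = ((2 + 8² + 9*8) - 76/59)*4 = ((2 + 64 + 72) - 76*1/59)*4 = (138 - 76/59)*4 = (8066/59)*4 = 32264/59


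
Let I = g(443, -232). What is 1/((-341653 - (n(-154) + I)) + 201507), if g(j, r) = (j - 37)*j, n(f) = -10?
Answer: -1/319994 ≈ -3.1251e-6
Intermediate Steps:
g(j, r) = j*(-37 + j) (g(j, r) = (-37 + j)*j = j*(-37 + j))
I = 179858 (I = 443*(-37 + 443) = 443*406 = 179858)
1/((-341653 - (n(-154) + I)) + 201507) = 1/((-341653 - (-10 + 179858)) + 201507) = 1/((-341653 - 1*179848) + 201507) = 1/((-341653 - 179848) + 201507) = 1/(-521501 + 201507) = 1/(-319994) = -1/319994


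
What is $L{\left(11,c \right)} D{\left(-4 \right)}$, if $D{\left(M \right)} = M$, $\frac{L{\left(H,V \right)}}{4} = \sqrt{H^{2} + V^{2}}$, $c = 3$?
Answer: $- 16 \sqrt{130} \approx -182.43$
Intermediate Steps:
$L{\left(H,V \right)} = 4 \sqrt{H^{2} + V^{2}}$
$L{\left(11,c \right)} D{\left(-4 \right)} = 4 \sqrt{11^{2} + 3^{2}} \left(-4\right) = 4 \sqrt{121 + 9} \left(-4\right) = 4 \sqrt{130} \left(-4\right) = - 16 \sqrt{130}$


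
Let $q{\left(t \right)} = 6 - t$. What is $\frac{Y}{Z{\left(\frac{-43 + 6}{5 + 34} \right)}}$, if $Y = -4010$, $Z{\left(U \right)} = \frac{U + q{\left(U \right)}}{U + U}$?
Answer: $\frac{148370}{117} \approx 1268.1$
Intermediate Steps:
$Z{\left(U \right)} = \frac{3}{U}$ ($Z{\left(U \right)} = \frac{U - \left(-6 + U\right)}{U + U} = \frac{6}{2 U} = 6 \frac{1}{2 U} = \frac{3}{U}$)
$\frac{Y}{Z{\left(\frac{-43 + 6}{5 + 34} \right)}} = - \frac{4010}{3 \frac{1}{\left(-43 + 6\right) \frac{1}{5 + 34}}} = - \frac{4010}{3 \frac{1}{\left(-37\right) \frac{1}{39}}} = - \frac{4010}{3 \frac{1}{- \frac{37}{39}}} = - \frac{4010}{3 \left(- \frac{39}{37}\right)} = - \frac{4010}{- \frac{117}{37}} = \left(-4010\right) \left(- \frac{37}{117}\right) = \frac{148370}{117}$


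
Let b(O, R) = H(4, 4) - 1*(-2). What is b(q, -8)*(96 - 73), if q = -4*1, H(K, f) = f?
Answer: 138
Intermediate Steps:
q = -4
b(O, R) = 6 (b(O, R) = 4 - 1*(-2) = 4 + 2 = 6)
b(q, -8)*(96 - 73) = 6*(96 - 73) = 6*23 = 138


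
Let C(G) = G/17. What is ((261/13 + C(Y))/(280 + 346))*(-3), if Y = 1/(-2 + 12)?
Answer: -133149/1383460 ≈ -0.096244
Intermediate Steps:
Y = 1/10 ≈ 0.10000
C(G) = G/17 (C(G) = G*(1/17) = G/17)
((261/13 + C(Y))/(280 + 346))*(-3) = ((261/13 + (1/17)*(1/10))/(280 + 346))*(-3) = ((261*(1/13) + 1/170)/626)*(-3) = ((261/13 + 1/170)*(1/626))*(-3) = ((44383/2210)*(1/626))*(-3) = (44383/1383460)*(-3) = -133149/1383460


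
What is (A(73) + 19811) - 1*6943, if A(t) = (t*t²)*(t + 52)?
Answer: 48639993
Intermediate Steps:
A(t) = t³*(52 + t)
(A(73) + 19811) - 1*6943 = (73³*(52 + 73) + 19811) - 1*6943 = (389017*125 + 19811) - 6943 = (48627125 + 19811) - 6943 = 48646936 - 6943 = 48639993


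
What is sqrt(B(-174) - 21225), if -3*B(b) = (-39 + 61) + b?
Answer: I*sqrt(190569)/3 ≈ 145.51*I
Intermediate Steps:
B(b) = -22/3 - b/3 (B(b) = -((-39 + 61) + b)/3 = -(22 + b)/3 = -22/3 - b/3)
sqrt(B(-174) - 21225) = sqrt((-22/3 - 1/3*(-174)) - 21225) = sqrt((-22/3 + 58) - 21225) = sqrt(152/3 - 21225) = sqrt(-63523/3) = I*sqrt(190569)/3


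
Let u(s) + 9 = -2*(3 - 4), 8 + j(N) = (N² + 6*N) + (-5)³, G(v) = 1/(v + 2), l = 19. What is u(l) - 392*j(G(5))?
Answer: 51785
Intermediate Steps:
G(v) = 1/(2 + v)
j(N) = -133 + N² + 6*N (j(N) = -8 + ((N² + 6*N) + (-5)³) = -8 + ((N² + 6*N) - 125) = -8 + (-125 + N² + 6*N) = -133 + N² + 6*N)
u(s) = -7 (u(s) = -9 - 2*(3 - 4) = -9 - 2*(-1) = -9 + 2 = -7)
u(l) - 392*j(G(5)) = -7 - 392*(-133 + (1/(2 + 5))² + 6/(2 + 5)) = -7 - 392*(-133 + (1/7)² + 6/7) = -7 - 392*(-133 + (⅐)² + 6*(⅐)) = -7 - 392*(-133 + 1/49 + 6/7) = -7 - 392*(-6474/49) = -7 + 51792 = 51785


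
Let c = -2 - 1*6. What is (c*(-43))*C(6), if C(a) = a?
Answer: 2064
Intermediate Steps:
c = -8 (c = -2 - 6 = -8)
(c*(-43))*C(6) = -8*(-43)*6 = 344*6 = 2064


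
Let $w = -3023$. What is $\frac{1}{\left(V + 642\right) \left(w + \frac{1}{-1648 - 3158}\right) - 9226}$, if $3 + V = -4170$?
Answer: $\frac{1602}{17085310351} \approx 9.3765 \cdot 10^{-8}$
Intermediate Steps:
$V = -4173$ ($V = -3 - 4170 = -4173$)
$\frac{1}{\left(V + 642\right) \left(w + \frac{1}{-1648 - 3158}\right) - 9226} = \frac{1}{\left(-4173 + 642\right) \left(-3023 + \frac{1}{-1648 - 3158}\right) - 9226} = \frac{1}{- 3531 \left(-3023 + \frac{1}{-4806}\right) - 9226} = \frac{1}{- 3531 \left(-3023 - \frac{1}{4806}\right) - 9226} = \frac{1}{\left(-3531\right) \left(- \frac{14528539}{4806}\right) - 9226} = \frac{1}{\frac{17100090403}{1602} - 9226} = \frac{1}{\frac{17085310351}{1602}} = \frac{1602}{17085310351}$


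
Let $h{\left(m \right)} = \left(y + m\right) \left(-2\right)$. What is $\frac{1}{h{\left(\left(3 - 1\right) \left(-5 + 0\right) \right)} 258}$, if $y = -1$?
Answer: $\frac{1}{5676} \approx 0.00017618$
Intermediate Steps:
$h{\left(m \right)} = 2 - 2 m$ ($h{\left(m \right)} = \left(-1 + m\right) \left(-2\right) = 2 - 2 m$)
$\frac{1}{h{\left(\left(3 - 1\right) \left(-5 + 0\right) \right)} 258} = \frac{1}{\left(2 - 2 \left(3 - 1\right) \left(-5 + 0\right)\right) 258} = \frac{1}{\left(2 - 2 \cdot 2 \left(-5\right)\right) 258} = \frac{1}{\left(2 - -20\right) 258} = \frac{1}{\left(2 + 20\right) 258} = \frac{1}{22 \cdot 258} = \frac{1}{5676}$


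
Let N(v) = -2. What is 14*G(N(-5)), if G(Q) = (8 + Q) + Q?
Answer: 56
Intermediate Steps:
G(Q) = 8 + 2*Q
14*G(N(-5)) = 14*(8 + 2*(-2)) = 14*(8 - 4) = 14*4 = 56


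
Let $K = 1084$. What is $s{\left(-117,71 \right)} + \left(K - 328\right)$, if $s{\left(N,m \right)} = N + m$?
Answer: $710$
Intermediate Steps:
$s{\left(-117,71 \right)} + \left(K - 328\right) = \left(-117 + 71\right) + \left(1084 - 328\right) = -46 + \left(1084 - 328\right) = -46 + 756 = 710$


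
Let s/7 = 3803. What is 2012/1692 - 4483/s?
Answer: 11494054/11260683 ≈ 1.0207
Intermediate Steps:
s = 26621 (s = 7*3803 = 26621)
2012/1692 - 4483/s = 2012/1692 - 4483/26621 = 2012*(1/1692) - 4483*1/26621 = 503/423 - 4483/26621 = 11494054/11260683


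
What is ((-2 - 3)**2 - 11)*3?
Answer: 42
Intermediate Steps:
((-2 - 3)**2 - 11)*3 = ((-5)**2 - 11)*3 = (25 - 11)*3 = 14*3 = 42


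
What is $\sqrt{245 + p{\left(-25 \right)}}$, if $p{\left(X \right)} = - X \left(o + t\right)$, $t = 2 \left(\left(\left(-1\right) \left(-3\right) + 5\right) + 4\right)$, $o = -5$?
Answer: $12 \sqrt{5} \approx 26.833$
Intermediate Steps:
$t = 24$ ($t = 2 \left(\left(3 + 5\right) + 4\right) = 2 \left(8 + 4\right) = 2 \cdot 12 = 24$)
$p{\left(X \right)} = - 19 X$ ($p{\left(X \right)} = - X \left(-5 + 24\right) = - X 19 = - 19 X$)
$\sqrt{245 + p{\left(-25 \right)}} = \sqrt{245 - -475} = \sqrt{245 + 475} = \sqrt{720} = 12 \sqrt{5}$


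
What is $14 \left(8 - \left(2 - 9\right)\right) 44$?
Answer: $9240$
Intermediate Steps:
$14 \left(8 - \left(2 - 9\right)\right) 44 = 14 \left(8 - -7\right) 44 = 14 \left(8 + 7\right) 44 = 14 \cdot 15 \cdot 44 = 210 \cdot 44 = 9240$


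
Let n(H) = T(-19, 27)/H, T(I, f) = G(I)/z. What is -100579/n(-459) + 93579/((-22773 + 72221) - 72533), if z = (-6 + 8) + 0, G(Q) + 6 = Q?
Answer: -142098368323/38475 ≈ -3.6933e+6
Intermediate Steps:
G(Q) = -6 + Q
z = 2 (z = 2 + 0 = 2)
T(I, f) = -3 + I/2 (T(I, f) = (-6 + I)/2 = (-6 + I)*(1/2) = -3 + I/2)
n(H) = -25/(2*H) (n(H) = (-3 + (1/2)*(-19))/H = (-3 - 19/2)/H = -25/(2*H))
-100579/n(-459) + 93579/((-22773 + 72221) - 72533) = -100579/((-25/2/(-459))) + 93579/((-22773 + 72221) - 72533) = -100579/((-25/2*(-1/459))) + 93579/(49448 - 72533) = -100579/25/918 + 93579/(-23085) = -100579*918/25 + 93579*(-1/23085) = -92331522/25 - 31193/7695 = -142098368323/38475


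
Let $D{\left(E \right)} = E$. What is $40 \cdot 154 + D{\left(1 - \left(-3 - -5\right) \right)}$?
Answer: $6159$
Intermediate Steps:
$40 \cdot 154 + D{\left(1 - \left(-3 - -5\right) \right)} = 40 \cdot 154 + \left(1 - \left(-3 - -5\right)\right) = 6160 + \left(1 - \left(-3 + 5\right)\right) = 6160 + \left(1 - 2\right) = 6160 - 1 = 6159$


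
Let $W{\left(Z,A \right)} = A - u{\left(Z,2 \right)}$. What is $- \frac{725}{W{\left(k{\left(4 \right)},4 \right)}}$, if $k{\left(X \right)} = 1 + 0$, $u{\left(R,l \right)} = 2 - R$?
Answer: $- \frac{725}{3} \approx -241.67$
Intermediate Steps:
$k{\left(X \right)} = 1$
$W{\left(Z,A \right)} = -2 + A + Z$ ($W{\left(Z,A \right)} = A - \left(2 - Z\right) = A + \left(-2 + Z\right) = -2 + A + Z$)
$- \frac{725}{W{\left(k{\left(4 \right)},4 \right)}} = - \frac{725}{-2 + 4 + 1} = - \frac{725}{3}$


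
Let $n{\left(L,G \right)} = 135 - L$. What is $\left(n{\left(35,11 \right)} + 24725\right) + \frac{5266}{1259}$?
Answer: $\frac{31259941}{1259} \approx 24829.0$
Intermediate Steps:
$\left(n{\left(35,11 \right)} + 24725\right) + \frac{5266}{1259} = \left(\left(135 - 35\right) + 24725\right) + \frac{5266}{1259} = \left(\left(135 - 35\right) + 24725\right) + 5266 \cdot \frac{1}{1259} = \left(100 + 24725\right) + \frac{5266}{1259} = 24825 + \frac{5266}{1259} = \frac{31259941}{1259}$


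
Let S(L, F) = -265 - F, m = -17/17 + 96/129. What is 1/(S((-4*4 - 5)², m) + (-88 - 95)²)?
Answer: 43/1428643 ≈ 3.0098e-5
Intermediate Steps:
m = -11/43 (m = -17*1/17 + 96*(1/129) = -1 + 32/43 = -11/43 ≈ -0.25581)
1/(S((-4*4 - 5)², m) + (-88 - 95)²) = 1/((-265 - 1*(-11/43)) + (-88 - 95)²) = 1/((-265 + 11/43) + (-183)²) = 1/(-11384/43 + 33489) = 1/(1428643/43) = 43/1428643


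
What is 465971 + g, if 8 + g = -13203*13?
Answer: 294324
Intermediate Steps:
g = -171647 (g = -8 - 13203*13 = -8 - 171639 = -171647)
465971 + g = 465971 - 171647 = 294324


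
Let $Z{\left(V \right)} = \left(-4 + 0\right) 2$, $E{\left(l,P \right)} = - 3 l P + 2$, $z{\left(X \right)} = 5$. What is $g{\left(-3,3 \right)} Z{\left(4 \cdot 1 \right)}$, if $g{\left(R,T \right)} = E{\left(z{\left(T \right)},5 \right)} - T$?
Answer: $608$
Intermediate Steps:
$E{\left(l,P \right)} = 2 - 3 P l$ ($E{\left(l,P \right)} = - 3 P l + 2 = 2 - 3 P l$)
$Z{\left(V \right)} = -8$ ($Z{\left(V \right)} = \left(-4\right) 2 = -8$)
$g{\left(R,T \right)} = -73 - T$ ($g{\left(R,T \right)} = \left(2 - 15 \cdot 5\right) - T = \left(2 - 75\right) - T = -73 - T$)
$g{\left(-3,3 \right)} Z{\left(4 \cdot 1 \right)} = \left(-73 - 3\right) \left(-8\right) = \left(-76\right) \left(-8\right) = 608$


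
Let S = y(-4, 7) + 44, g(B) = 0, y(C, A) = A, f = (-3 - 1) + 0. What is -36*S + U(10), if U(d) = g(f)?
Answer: -1836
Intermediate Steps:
f = -4 (f = -4 + 0 = -4)
U(d) = 0
S = 51 (S = 7 + 44 = 51)
-36*S + U(10) = -36*51 + 0 = -1836 + 0 = -1836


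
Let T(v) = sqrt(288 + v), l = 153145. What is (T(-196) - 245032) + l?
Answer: -91887 + 2*sqrt(23) ≈ -91877.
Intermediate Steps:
(T(-196) - 245032) + l = (sqrt(288 - 196) - 245032) + 153145 = (sqrt(92) - 245032) + 153145 = (2*sqrt(23) - 245032) + 153145 = (-245032 + 2*sqrt(23)) + 153145 = -91887 + 2*sqrt(23)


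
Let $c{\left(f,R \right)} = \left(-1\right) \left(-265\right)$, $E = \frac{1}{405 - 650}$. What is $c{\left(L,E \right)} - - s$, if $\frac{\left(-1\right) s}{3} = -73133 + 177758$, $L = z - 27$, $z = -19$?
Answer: $-313610$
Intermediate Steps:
$L = -46$ ($L = -19 - 27 = -46$)
$E = - \frac{1}{245}$ ($E = \frac{1}{-245} = - \frac{1}{245} \approx -0.0040816$)
$c{\left(f,R \right)} = 265$
$s = -313875$ ($s = - 3 \left(-73133 + 177758\right) = \left(-3\right) 104625 = -313875$)
$c{\left(L,E \right)} - - s = 265 - \left(-1\right) \left(-313875\right) = 265 - 313875 = -313610$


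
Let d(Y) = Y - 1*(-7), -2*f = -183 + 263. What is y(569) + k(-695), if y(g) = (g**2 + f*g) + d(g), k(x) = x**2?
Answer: 784602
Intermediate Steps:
f = -40 (f = -(-183 + 263)/2 = -1/2*80 = -40)
d(Y) = 7 + Y (d(Y) = Y + 7 = 7 + Y)
y(g) = 7 + g**2 - 39*g (y(g) = (g**2 - 40*g) + (7 + g) = 7 + g**2 - 39*g)
y(569) + k(-695) = (7 + 569**2 - 39*569) + (-695)**2 = (7 + 323761 - 22191) + 483025 = 301577 + 483025 = 784602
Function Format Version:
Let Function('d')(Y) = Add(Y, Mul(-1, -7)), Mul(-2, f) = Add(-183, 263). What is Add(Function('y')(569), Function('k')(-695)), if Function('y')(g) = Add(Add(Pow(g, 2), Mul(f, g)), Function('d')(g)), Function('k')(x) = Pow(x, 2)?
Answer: 784602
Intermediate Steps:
f = -40 (f = Mul(Rational(-1, 2), Add(-183, 263)) = Mul(Rational(-1, 2), 80) = -40)
Function('d')(Y) = Add(7, Y) (Function('d')(Y) = Add(Y, 7) = Add(7, Y))
Function('y')(g) = Add(7, Pow(g, 2), Mul(-39, g)) (Function('y')(g) = Add(Add(Pow(g, 2), Mul(-40, g)), Add(7, g)) = Add(7, Pow(g, 2), Mul(-39, g)))
Add(Function('y')(569), Function('k')(-695)) = Add(Add(7, Pow(569, 2), Mul(-39, 569)), Pow(-695, 2)) = Add(Add(7, 323761, -22191), 483025) = Add(301577, 483025) = 784602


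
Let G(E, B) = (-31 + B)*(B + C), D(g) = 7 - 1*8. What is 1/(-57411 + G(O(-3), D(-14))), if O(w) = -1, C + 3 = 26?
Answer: -1/58115 ≈ -1.7207e-5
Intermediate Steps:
C = 23 (C = -3 + 26 = 23)
D(g) = -1 (D(g) = 7 - 8 = -1)
G(E, B) = (-31 + B)*(23 + B) (G(E, B) = (-31 + B)*(B + 23) = (-31 + B)*(23 + B))
1/(-57411 + G(O(-3), D(-14))) = 1/(-57411 + (-713 + (-1)² - 8*(-1))) = 1/(-57411 + (-713 + 1 + 8)) = 1/(-57411 - 704) = 1/(-58115) = -1/58115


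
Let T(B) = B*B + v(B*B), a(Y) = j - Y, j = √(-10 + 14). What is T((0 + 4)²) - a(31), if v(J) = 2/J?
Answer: 36481/128 ≈ 285.01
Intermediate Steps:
j = 2 (j = √4 = 2)
a(Y) = 2 - Y
T(B) = B² + 2/B² (T(B) = B*B + 2/((B*B)) = B² + 2/(B²) = B² + 2/B²)
T((0 + 4)²) - a(31) = (2 + ((0 + 4)²)⁴)/((0 + 4)²)² - (2 - 1*31) = (2 + (4²)⁴)/(4²)² - (2 - 31) = (2 + 16⁴)/16² - 1*(-29) = (2 + 65536)/256 + 29 = (1/256)*65538 + 29 = 32769/128 + 29 = 36481/128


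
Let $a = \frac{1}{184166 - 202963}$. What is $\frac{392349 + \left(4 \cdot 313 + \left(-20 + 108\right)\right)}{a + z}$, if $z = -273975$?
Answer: $- \frac{7400172133}{5149908076} \approx -1.437$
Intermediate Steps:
$a = - \frac{1}{18797}$ ($a = \frac{1}{-18797} = - \frac{1}{18797} \approx -5.32 \cdot 10^{-5}$)
$\frac{392349 + \left(4 \cdot 313 + \left(-20 + 108\right)\right)}{a + z} = \frac{392349 + \left(4 \cdot 313 + \left(-20 + 108\right)\right)}{- \frac{1}{18797} - 273975} = \frac{392349 + \left(1252 + 88\right)}{- \frac{5149908076}{18797}} = \left(392349 + 1340\right) \left(- \frac{18797}{5149908076}\right) = 393689 \left(- \frac{18797}{5149908076}\right) = - \frac{7400172133}{5149908076}$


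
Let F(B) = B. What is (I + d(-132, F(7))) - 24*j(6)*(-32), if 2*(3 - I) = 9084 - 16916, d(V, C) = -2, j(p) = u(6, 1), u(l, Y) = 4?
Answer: 6989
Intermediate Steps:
j(p) = 4
I = 3919 (I = 3 - (9084 - 16916)/2 = 3 - 1/2*(-7832) = 3 + 3916 = 3919)
(I + d(-132, F(7))) - 24*j(6)*(-32) = (3919 - 2) - 24*4*(-32) = 3917 - 96*(-32) = 3917 + 3072 = 6989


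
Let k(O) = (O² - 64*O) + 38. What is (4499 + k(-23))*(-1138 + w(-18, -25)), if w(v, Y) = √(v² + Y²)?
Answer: -7440244 + 6538*√949 ≈ -7.2388e+6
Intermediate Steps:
k(O) = 38 + O² - 64*O
w(v, Y) = √(Y² + v²)
(4499 + k(-23))*(-1138 + w(-18, -25)) = (4499 + (38 + (-23)² - 64*(-23)))*(-1138 + √((-25)² + (-18)²)) = (4499 + (38 + 529 + 1472))*(-1138 + √(625 + 324)) = (4499 + 2039)*(-1138 + √949) = 6538*(-1138 + √949) = -7440244 + 6538*√949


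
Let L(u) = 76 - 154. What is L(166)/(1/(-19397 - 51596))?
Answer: 5537454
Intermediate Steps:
L(u) = -78
L(166)/(1/(-19397 - 51596)) = -78/(1/(-19397 - 51596)) = -78/(1/(-70993)) = -78/(-1/70993) = -78*(-70993) = 5537454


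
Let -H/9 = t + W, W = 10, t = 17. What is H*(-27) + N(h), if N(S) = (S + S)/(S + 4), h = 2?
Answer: 19685/3 ≈ 6561.7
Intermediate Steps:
H = -243 (H = -9*(17 + 10) = -9*27 = -243)
N(S) = 2*S/(4 + S) (N(S) = (2*S)/(4 + S) = 2*S/(4 + S))
H*(-27) + N(h) = -243*(-27) + 2*2/(4 + 2) = 6561 + 2*2/6 = 6561 + 2*2*(⅙) = 6561 + ⅔ = 19685/3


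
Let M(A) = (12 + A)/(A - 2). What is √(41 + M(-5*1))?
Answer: 2*√10 ≈ 6.3246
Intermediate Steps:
M(A) = (12 + A)/(-2 + A)
√(41 + M(-5*1)) = √(41 + (12 - 5*1)/(-2 - 5*1)) = √(41 + (12 - 5)/(-2 - 5)) = √(41 + 7/(-7)) = √(41 - ⅐*7) = √(41 - 1) = √40 = 2*√10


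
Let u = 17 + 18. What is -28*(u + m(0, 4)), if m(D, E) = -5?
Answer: -840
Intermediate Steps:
u = 35
-28*(u + m(0, 4)) = -28*(35 - 5) = -28*30 = -840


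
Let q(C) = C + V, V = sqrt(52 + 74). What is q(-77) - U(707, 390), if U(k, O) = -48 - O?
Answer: 361 + 3*sqrt(14) ≈ 372.23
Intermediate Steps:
V = 3*sqrt(14) (V = sqrt(126) = 3*sqrt(14) ≈ 11.225)
q(C) = C + 3*sqrt(14)
q(-77) - U(707, 390) = (-77 + 3*sqrt(14)) - (-48 - 1*390) = (-77 + 3*sqrt(14)) - (-48 - 390) = (-77 + 3*sqrt(14)) - 1*(-438) = (-77 + 3*sqrt(14)) + 438 = 361 + 3*sqrt(14)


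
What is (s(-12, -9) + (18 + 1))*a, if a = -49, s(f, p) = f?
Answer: -343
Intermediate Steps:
(s(-12, -9) + (18 + 1))*a = (-12 + (18 + 1))*(-49) = (-12 + 19)*(-49) = 7*(-49) = -343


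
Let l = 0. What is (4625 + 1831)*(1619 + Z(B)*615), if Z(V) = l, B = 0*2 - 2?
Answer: 10452264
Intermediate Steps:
B = -2 (B = 0 - 2 = -2)
Z(V) = 0
(4625 + 1831)*(1619 + Z(B)*615) = (4625 + 1831)*(1619 + 0*615) = 6456*(1619 + 0) = 6456*1619 = 10452264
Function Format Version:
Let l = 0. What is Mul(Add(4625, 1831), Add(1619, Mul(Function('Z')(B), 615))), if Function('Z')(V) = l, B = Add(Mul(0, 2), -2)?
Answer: 10452264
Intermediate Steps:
B = -2 (B = Add(0, -2) = -2)
Function('Z')(V) = 0
Mul(Add(4625, 1831), Add(1619, Mul(Function('Z')(B), 615))) = Mul(Add(4625, 1831), Add(1619, Mul(0, 615))) = Mul(6456, Add(1619, 0)) = Mul(6456, 1619) = 10452264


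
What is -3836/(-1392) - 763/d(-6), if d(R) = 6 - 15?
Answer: 91385/1044 ≈ 87.534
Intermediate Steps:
d(R) = -9
-3836/(-1392) - 763/d(-6) = -3836/(-1392) - 763/(-9) = -3836*(-1/1392) - 763*(-⅑) = 959/348 + 763/9 = 91385/1044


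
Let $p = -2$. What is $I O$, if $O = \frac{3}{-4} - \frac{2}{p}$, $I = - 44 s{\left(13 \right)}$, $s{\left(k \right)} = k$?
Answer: $-143$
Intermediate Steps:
$I = -572$ ($I = \left(-44\right) 13 = -572$)
$O = \frac{1}{4}$ ($O = \frac{3}{-4} - \frac{2}{-2} = 3 \left(- \frac{1}{4}\right) - -1 = - \frac{3}{4} + 1 = \frac{1}{4} \approx 0.25$)
$I O = \left(-572\right) \frac{1}{4} = -143$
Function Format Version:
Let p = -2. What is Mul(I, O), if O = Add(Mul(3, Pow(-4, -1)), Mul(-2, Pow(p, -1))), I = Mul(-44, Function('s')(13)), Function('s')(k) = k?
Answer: -143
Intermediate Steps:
I = -572 (I = Mul(-44, 13) = -572)
O = Rational(1, 4) (O = Add(Mul(3, Pow(-4, -1)), Mul(-2, Pow(-2, -1))) = Add(Mul(3, Rational(-1, 4)), Mul(-2, Rational(-1, 2))) = Add(Rational(-3, 4), 1) = Rational(1, 4) ≈ 0.25000)
Mul(I, O) = Mul(-572, Rational(1, 4)) = -143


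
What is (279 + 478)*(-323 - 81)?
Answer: -305828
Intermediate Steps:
(279 + 478)*(-323 - 81) = 757*(-404) = -305828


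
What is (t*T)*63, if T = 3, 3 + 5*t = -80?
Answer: -15687/5 ≈ -3137.4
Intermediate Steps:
t = -83/5 (t = -⅗ + (⅕)*(-80) = -⅗ - 16 = -83/5 ≈ -16.600)
(t*T)*63 = -83/5*3*63 = -249/5*63 = -15687/5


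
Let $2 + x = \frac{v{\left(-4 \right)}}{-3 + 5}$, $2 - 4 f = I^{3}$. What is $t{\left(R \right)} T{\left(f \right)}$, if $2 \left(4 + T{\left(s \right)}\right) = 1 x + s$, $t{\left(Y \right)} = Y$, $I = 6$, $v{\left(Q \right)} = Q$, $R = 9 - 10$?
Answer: $\frac{131}{4} \approx 32.75$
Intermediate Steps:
$R = -1$ ($R = 9 - 10 = -1$)
$f = - \frac{107}{2}$ ($f = \frac{1}{2} - \frac{6^{3}}{4} = \frac{1}{2} - 54 = - \frac{107}{2} \approx -53.5$)
$x = -4$ ($x = -2 - \frac{4}{-3 + 5} = -2 - \frac{4}{2} = -2 - 2 = -4$)
$T{\left(s \right)} = -6 + \frac{s}{2}$ ($T{\left(s \right)} = -4 + \frac{1 \left(-4\right) + s}{2} = -4 + \frac{-4 + s}{2} = -4 + \left(-2 + \frac{s}{2}\right) = -6 + \frac{s}{2}$)
$t{\left(R \right)} T{\left(f \right)} = - (-6 + \frac{1}{2} \left(- \frac{107}{2}\right)) = - (-6 - \frac{107}{4}) = \left(-1\right) \left(- \frac{131}{4}\right) = \frac{131}{4}$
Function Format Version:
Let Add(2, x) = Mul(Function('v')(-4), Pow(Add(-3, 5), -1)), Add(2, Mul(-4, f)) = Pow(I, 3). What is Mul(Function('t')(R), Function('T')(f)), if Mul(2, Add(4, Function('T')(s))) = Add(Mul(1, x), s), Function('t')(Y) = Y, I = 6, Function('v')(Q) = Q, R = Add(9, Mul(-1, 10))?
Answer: Rational(131, 4) ≈ 32.750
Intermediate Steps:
R = -1 (R = Add(9, -10) = -1)
f = Rational(-107, 2) (f = Add(Rational(1, 2), Mul(Rational(-1, 4), Pow(6, 3))) = Add(Rational(1, 2), Mul(Rational(-1, 4), 216)) = Add(Rational(1, 2), -54) = Rational(-107, 2) ≈ -53.500)
x = -4 (x = Add(-2, Mul(-4, Pow(Add(-3, 5), -1))) = Add(-2, Mul(-4, Pow(2, -1))) = Add(-2, Mul(-4, Rational(1, 2))) = Add(-2, -2) = -4)
Function('T')(s) = Add(-6, Mul(Rational(1, 2), s)) (Function('T')(s) = Add(-4, Mul(Rational(1, 2), Add(Mul(1, -4), s))) = Add(-4, Mul(Rational(1, 2), Add(-4, s))) = Add(-4, Add(-2, Mul(Rational(1, 2), s))) = Add(-6, Mul(Rational(1, 2), s)))
Mul(Function('t')(R), Function('T')(f)) = Mul(-1, Add(-6, Mul(Rational(1, 2), Rational(-107, 2)))) = Mul(-1, Add(-6, Rational(-107, 4))) = Mul(-1, Rational(-131, 4)) = Rational(131, 4)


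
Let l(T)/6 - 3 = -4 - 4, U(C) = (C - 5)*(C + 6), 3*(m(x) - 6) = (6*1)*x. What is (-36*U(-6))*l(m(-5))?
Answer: 0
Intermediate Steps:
m(x) = 6 + 2*x (m(x) = 6 + ((6*1)*x)/3 = 6 + (6*x)/3 = 6 + 2*x)
U(C) = (-5 + C)*(6 + C)
l(T) = -30 (l(T) = 18 + 6*(-4 - 4) = 18 + 6*(-8) = 18 - 48 = -30)
(-36*U(-6))*l(m(-5)) = -36*(-30 - 6 + (-6)**2)*(-30) = -36*(-30 - 6 + 36)*(-30) = -36*0*(-30) = 0*(-30) = 0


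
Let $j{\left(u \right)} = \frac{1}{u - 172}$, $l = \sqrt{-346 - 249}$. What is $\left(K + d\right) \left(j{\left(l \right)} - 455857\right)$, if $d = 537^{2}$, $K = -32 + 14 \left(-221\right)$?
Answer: $- \frac{3924175969858725}{30179} - \frac{285243 i \sqrt{595}}{30179} \approx -1.3003 \cdot 10^{11} - 230.55 i$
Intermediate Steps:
$l = i \sqrt{595}$ ($l = \sqrt{-595} = i \sqrt{595} \approx 24.393 i$)
$j{\left(u \right)} = \frac{1}{-172 + u}$
$K = -3126$ ($K = -32 - 3094 = -3126$)
$d = 288369$
$\left(K + d\right) \left(j{\left(l \right)} - 455857\right) = \left(-3126 + 288369\right) \left(\frac{1}{-172 + i \sqrt{595}} - 455857\right) = 285243 \left(-455857 + \frac{1}{-172 + i \sqrt{595}}\right) = -130030018251 + \frac{285243}{-172 + i \sqrt{595}}$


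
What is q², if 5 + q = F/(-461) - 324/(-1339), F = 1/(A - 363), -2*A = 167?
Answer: 6878901516983660025/303854674961641609 ≈ 22.639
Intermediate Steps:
A = -167/2 (A = -½*167 = -167/2 ≈ -83.500)
F = -2/893 (F = 1/(-167/2 - 363) = 1/(-893/2) = -2/893 ≈ -0.0022396)
q = -2622766005/551230147 (q = -5 + (-2/893/(-461) - 324/(-1339)) = -5 + (-2/893*(-1/461) - 324*(-1/1339)) = -5 + (2/411673 + 324/1339) = -5 + 133384730/551230147 = -2622766005/551230147 ≈ -4.7580)
q² = (-2622766005/551230147)² = 6878901516983660025/303854674961641609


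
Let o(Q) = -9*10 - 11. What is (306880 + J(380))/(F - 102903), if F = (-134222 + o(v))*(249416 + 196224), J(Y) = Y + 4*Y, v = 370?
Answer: -308780/59859804623 ≈ -5.1584e-6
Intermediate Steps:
o(Q) = -101 (o(Q) = -90 - 11 = -101)
J(Y) = 5*Y
F = -59859701720 (F = (-134222 - 101)*(249416 + 196224) = -134323*445640 = -59859701720)
(306880 + J(380))/(F - 102903) = (306880 + 5*380)/(-59859701720 - 102903) = (306880 + 1900)/(-59859804623) = 308780*(-1/59859804623) = -308780/59859804623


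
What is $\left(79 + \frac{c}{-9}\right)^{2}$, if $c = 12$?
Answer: $\frac{54289}{9} \approx 6032.1$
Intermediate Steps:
$\left(79 + \frac{c}{-9}\right)^{2} = \left(79 + \frac{12}{-9}\right)^{2} = \left(79 + 12 \left(- \frac{1}{9}\right)\right)^{2} = \left(79 - \frac{4}{3}\right)^{2} = \left(\frac{233}{3}\right)^{2} = \frac{54289}{9}$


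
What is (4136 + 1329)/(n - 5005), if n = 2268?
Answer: -5465/2737 ≈ -1.9967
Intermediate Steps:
(4136 + 1329)/(n - 5005) = (4136 + 1329)/(2268 - 5005) = 5465/(-2737) = 5465*(-1/2737) = -5465/2737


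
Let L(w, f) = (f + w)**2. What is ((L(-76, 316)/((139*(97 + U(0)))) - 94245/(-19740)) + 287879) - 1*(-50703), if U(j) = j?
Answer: 6007833570785/17743628 ≈ 3.3859e+5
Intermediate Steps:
((L(-76, 316)/((139*(97 + U(0)))) - 94245/(-19740)) + 287879) - 1*(-50703) = (((316 - 76)**2/((139*(97 + 0))) - 94245/(-19740)) + 287879) - 1*(-50703) = ((240**2/((139*97)) - 94245*(-1/19740)) + 287879) + 50703 = ((57600/13483 + 6283/1316) + 287879) + 50703 = (160515289/17743628 + 287879) + 50703 = 5108178400301/17743628 + 50703 = 6007833570785/17743628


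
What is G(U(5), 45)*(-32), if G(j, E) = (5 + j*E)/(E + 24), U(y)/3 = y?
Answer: -21760/69 ≈ -315.36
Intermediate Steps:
U(y) = 3*y
G(j, E) = (5 + E*j)/(24 + E)
G(U(5), 45)*(-32) = ((5 + 45*(3*5))/(24 + 45))*(-32) = ((5 + 45*15)/69)*(-32) = ((5 + 675)/69)*(-32) = ((1/69)*680)*(-32) = (680/69)*(-32) = -21760/69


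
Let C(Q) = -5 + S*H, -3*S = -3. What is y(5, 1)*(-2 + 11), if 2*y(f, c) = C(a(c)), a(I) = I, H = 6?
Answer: 9/2 ≈ 4.5000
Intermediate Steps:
S = 1 (S = -⅓*(-3) = 1)
C(Q) = 1 (C(Q) = -5 + 1*6 = -5 + 6 = 1)
y(f, c) = ½ (y(f, c) = (½)*1 = ½)
y(5, 1)*(-2 + 11) = (-2 + 11)/2 = (½)*9 = 9/2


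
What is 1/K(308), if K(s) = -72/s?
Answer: -77/18 ≈ -4.2778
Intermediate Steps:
1/K(308) = 1/(-72/308) = 1/(-72*1/308) = 1/(-18/77) = -77/18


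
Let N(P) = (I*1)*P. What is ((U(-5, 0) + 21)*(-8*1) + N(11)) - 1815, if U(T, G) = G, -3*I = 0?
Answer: -1983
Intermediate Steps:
I = 0 (I = -⅓*0 = 0)
N(P) = 0 (N(P) = (0*1)*P = 0*P = 0)
((U(-5, 0) + 21)*(-8*1) + N(11)) - 1815 = ((0 + 21)*(-8*1) + 0) - 1815 = (21*(-8) + 0) - 1815 = (-168 + 0) - 1815 = -168 - 1815 = -1983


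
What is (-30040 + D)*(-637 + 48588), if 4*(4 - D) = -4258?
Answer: -2778424793/2 ≈ -1.3892e+9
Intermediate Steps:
D = 2137/2 (D = 4 - ¼*(-4258) = 4 + 2129/2 = 2137/2 ≈ 1068.5)
(-30040 + D)*(-637 + 48588) = (-30040 + 2137/2)*(-637 + 48588) = -57943/2*47951 = -2778424793/2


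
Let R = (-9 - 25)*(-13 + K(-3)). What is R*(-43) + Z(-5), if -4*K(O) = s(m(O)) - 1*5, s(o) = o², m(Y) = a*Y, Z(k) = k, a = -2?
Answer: -60683/2 ≈ -30342.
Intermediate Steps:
m(Y) = -2*Y
K(O) = 5/4 - O² (K(O) = -((-2*O)² - 1*5)/4 = -(4*O² - 5)/4 = -(-5 + 4*O²)/4 = 5/4 - O²)
R = 1411/2 (R = (-9 - 25)*(-13 + (5/4 - 1*(-3)²)) = -34*(-13 + (5/4 - 1*9)) = -34*(-13 + (5/4 - 9)) = -34*(-13 - 31/4) = -34*(-83/4) = 1411/2 ≈ 705.50)
R*(-43) + Z(-5) = (1411/2)*(-43) - 5 = -60673/2 - 5 = -60683/2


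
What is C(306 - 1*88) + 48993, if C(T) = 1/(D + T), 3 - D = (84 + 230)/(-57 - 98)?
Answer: 1693639172/34569 ≈ 48993.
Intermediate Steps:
D = 779/155 (D = 3 - (84 + 230)/(-57 - 98) = 3 - 314/(-155) = 3 - 314*(-1)/155 = 3 - 1*(-314/155) = 3 + 314/155 = 779/155 ≈ 5.0258)
C(T) = 1/(779/155 + T)
C(306 - 1*88) + 48993 = 155/(779 + 155*(306 - 1*88)) + 48993 = 155/(779 + 155*(306 - 88)) + 48993 = 155/(779 + 155*218) + 48993 = 155/(779 + 33790) + 48993 = 155/34569 + 48993 = 1693639172/34569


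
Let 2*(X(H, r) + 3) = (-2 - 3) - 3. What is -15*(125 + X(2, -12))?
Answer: -1770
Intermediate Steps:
X(H, r) = -7 (X(H, r) = -3 + ((-2 - 3) - 3)/2 = -3 + (-5 - 3)/2 = -3 + (½)*(-8) = -3 - 4 = -7)
-15*(125 + X(2, -12)) = -15*(125 - 7) = -15*118 = -1770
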